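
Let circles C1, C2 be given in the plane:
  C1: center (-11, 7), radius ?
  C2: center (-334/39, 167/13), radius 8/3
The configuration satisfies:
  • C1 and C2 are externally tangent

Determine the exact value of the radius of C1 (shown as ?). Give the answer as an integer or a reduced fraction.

11/3

1. [ext C1·C2]  r_C1² + (16/3)r_C1 − 33 = 0  ⇒  r_C1 = 11/3 (r>0 drops 1)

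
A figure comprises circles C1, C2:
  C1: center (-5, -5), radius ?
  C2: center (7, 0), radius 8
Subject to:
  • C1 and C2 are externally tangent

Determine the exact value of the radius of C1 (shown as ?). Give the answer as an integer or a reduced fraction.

1. [ext C1·C2]  r_C1² + 16r_C1 − 105 = 0  ⇒  r_C1 = 5 (r>0 drops 1)

5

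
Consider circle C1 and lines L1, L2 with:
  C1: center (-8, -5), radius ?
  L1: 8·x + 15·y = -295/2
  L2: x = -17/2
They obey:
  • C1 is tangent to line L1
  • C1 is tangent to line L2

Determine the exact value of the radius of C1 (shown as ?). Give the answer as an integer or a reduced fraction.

1/2

1. [C1‖L1]  r_C1² − 1/4 = 0  ⇒  r_C1 = 1/2 (r>0 drops 1)
2. [C1‖L2]  r_C1² − 1/4 = 0  ⇒  r_C1 = 1/2 (r>0 drops 1)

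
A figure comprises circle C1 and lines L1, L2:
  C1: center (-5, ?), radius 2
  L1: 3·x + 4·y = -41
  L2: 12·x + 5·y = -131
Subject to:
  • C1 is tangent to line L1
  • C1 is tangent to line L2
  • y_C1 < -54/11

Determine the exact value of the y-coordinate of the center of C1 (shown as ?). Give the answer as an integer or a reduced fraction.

1. [C1‖L1]  y_C1² + 13y_C1 + 36 = 0  ⇒  y_C1 = -9 or -4
2. [C1‖L2]  y_C1² + (142/5)y_C1 + 873/5 = 0  ⇒  y_C1 = -97/5 or -9

-9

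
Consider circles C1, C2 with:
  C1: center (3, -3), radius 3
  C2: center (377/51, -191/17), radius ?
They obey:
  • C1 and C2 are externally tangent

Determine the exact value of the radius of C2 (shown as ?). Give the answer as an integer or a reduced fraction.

1. [ext C1·C2]  r_C2² + 6r_C2 − 703/9 = 0  ⇒  r_C2 = 19/3 (r>0 drops 1)

19/3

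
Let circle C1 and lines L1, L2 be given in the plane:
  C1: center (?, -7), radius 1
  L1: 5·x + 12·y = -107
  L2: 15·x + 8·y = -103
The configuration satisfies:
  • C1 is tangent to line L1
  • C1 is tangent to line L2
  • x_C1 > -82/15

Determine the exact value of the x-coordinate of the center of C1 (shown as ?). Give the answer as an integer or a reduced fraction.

-2

1. [C1‖L1]  x_C1² + (46/5)x_C1 + 72/5 = 0  ⇒  x_C1 = -36/5 or -2
2. [C1‖L2]  x_C1² + (94/15)x_C1 + 128/15 = 0  ⇒  x_C1 = -64/15 or -2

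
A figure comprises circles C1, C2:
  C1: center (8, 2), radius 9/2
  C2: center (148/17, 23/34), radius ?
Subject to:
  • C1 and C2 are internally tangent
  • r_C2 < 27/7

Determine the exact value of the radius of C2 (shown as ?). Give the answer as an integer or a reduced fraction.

3

1. [int C1,C2]  r_C2² − 9r_C2 + 18 = 0  ⇒  r_C2 = 3 or 6
2. given r_C2 < 27/7: keep 3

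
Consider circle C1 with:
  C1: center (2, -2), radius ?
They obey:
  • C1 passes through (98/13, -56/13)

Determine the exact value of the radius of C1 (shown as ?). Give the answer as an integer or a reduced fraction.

1. [C1∋P]  r_C1² − 36 = 0  ⇒  r_C1 = 6 (r>0 drops 1)

6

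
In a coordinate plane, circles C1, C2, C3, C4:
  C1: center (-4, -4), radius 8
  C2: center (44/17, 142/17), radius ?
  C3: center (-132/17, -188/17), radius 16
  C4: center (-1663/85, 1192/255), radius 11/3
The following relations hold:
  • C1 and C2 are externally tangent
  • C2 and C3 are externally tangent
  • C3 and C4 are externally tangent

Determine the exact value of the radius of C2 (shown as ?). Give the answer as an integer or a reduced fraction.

6

1. [ext C1·C2]  r_C2² + 16r_C2 − 132 = 0  ⇒  r_C2 = 6 (r>0 drops 1)
2. [ext C2·C3]  r_C2² + 32r_C2 − 228 = 0  ⇒  r_C2 = 6 (r>0 drops 1)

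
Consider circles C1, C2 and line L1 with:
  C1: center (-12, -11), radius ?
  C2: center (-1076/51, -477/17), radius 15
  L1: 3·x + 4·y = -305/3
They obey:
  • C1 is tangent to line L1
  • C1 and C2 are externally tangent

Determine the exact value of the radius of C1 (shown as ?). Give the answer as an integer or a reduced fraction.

13/3

1. [C1‖L1]  r_C1² − 169/9 = 0  ⇒  r_C1 = 13/3 (r>0 drops 1)
2. [ext C1·C2]  r_C1² + 30r_C1 − 1339/9 = 0  ⇒  r_C1 = 13/3 (r>0 drops 1)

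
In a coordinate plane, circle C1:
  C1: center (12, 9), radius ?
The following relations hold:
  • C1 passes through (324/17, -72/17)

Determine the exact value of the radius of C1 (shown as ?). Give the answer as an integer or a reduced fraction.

1. [C1∋P]  r_C1² − 225 = 0  ⇒  r_C1 = 15 (r>0 drops 1)

15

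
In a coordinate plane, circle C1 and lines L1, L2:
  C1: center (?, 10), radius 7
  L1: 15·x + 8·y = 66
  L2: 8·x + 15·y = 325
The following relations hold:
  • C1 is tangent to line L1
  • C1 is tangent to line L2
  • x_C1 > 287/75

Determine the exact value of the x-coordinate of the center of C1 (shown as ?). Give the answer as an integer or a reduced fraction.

7

1. [C1‖L1]  x_C1² + (28/15)x_C1 − 931/15 = 0  ⇒  x_C1 = -133/15 or 7
2. [C1‖L2]  x_C1² − (175/4)x_C1 + 1029/4 = 0  ⇒  x_C1 = 7 or 147/4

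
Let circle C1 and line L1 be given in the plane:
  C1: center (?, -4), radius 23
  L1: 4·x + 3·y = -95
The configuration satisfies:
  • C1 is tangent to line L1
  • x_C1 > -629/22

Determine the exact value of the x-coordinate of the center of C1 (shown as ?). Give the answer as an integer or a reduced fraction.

8

1. [C1‖L1]  x_C1² + (83/2)x_C1 − 396 = 0  ⇒  x_C1 = -99/2 or 8
2. given x_C1 > -629/22: keep 8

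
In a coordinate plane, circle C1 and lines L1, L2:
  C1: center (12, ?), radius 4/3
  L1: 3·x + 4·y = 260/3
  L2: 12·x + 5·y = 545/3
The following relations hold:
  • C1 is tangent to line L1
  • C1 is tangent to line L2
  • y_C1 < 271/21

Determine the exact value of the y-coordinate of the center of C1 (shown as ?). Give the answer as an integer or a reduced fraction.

1. [C1‖L1]  y_C1² − (76/3)y_C1 + 473/3 = 0  ⇒  y_C1 = 11 or 43/3
2. [C1‖L2]  y_C1² − (226/15)y_C1 + 671/15 = 0  ⇒  y_C1 = 61/15 or 11

11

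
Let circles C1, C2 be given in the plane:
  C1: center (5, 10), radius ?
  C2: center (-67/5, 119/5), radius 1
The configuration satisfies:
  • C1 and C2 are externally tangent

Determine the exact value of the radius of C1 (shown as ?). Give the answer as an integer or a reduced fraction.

1. [ext C1·C2]  r_C1² + 2r_C1 − 528 = 0  ⇒  r_C1 = 22 (r>0 drops 1)

22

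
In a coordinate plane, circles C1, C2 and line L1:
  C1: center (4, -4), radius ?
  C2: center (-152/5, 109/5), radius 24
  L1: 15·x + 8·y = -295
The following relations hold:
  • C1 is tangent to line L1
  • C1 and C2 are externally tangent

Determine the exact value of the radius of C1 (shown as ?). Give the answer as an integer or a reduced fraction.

1. [C1‖L1]  r_C1² − 361 = 0  ⇒  r_C1 = 19 (r>0 drops 1)
2. [ext C1·C2]  r_C1² + 48r_C1 − 1273 = 0  ⇒  r_C1 = 19 (r>0 drops 1)

19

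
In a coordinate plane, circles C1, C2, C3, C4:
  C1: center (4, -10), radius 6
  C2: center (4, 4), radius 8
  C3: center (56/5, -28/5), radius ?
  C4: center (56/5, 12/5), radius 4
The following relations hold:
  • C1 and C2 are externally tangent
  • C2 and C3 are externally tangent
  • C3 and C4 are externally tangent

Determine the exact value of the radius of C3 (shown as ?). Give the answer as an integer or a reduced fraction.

4

1. [ext C2·C3]  r_C3² + 16r_C3 − 80 = 0  ⇒  r_C3 = 4 (r>0 drops 1)
2. [ext C3·C4]  r_C3² + 8r_C3 − 48 = 0  ⇒  r_C3 = 4 (r>0 drops 1)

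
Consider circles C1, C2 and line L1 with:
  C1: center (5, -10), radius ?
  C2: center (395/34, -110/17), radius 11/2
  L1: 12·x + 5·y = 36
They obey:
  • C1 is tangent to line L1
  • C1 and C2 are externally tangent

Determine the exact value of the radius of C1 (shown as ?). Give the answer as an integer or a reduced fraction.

2

1. [C1‖L1]  r_C1² − 4 = 0  ⇒  r_C1 = 2 (r>0 drops 1)
2. [ext C1·C2]  r_C1² + 11r_C1 − 26 = 0  ⇒  r_C1 = 2 (r>0 drops 1)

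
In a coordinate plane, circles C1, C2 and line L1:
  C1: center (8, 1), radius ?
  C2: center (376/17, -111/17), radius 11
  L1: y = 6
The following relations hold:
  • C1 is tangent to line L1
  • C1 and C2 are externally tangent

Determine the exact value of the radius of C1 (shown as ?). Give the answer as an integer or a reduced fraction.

5

1. [C1‖L1]  r_C1² − 25 = 0  ⇒  r_C1 = 5 (r>0 drops 1)
2. [ext C1·C2]  r_C1² + 22r_C1 − 135 = 0  ⇒  r_C1 = 5 (r>0 drops 1)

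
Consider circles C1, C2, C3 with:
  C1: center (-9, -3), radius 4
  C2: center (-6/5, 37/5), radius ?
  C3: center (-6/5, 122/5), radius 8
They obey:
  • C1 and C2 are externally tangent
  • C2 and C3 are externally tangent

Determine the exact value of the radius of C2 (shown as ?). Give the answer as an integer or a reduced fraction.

9

1. [ext C1·C2]  r_C2² + 8r_C2 − 153 = 0  ⇒  r_C2 = 9 (r>0 drops 1)
2. [ext C2·C3]  r_C2² + 16r_C2 − 225 = 0  ⇒  r_C2 = 9 (r>0 drops 1)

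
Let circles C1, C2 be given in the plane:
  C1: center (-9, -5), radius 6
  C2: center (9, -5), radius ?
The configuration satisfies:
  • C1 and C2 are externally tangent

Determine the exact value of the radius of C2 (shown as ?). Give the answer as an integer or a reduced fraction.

12

1. [ext C1·C2]  r_C2² + 12r_C2 − 288 = 0  ⇒  r_C2 = 12 (r>0 drops 1)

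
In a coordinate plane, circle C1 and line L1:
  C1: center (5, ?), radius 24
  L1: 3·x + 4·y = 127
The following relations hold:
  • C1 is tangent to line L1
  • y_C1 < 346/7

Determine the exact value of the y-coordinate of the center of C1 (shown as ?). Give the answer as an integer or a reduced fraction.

1. [C1‖L1]  y_C1² − 56y_C1 − 116 = 0  ⇒  y_C1 = -2 or 58
2. given y_C1 < 346/7: keep -2

-2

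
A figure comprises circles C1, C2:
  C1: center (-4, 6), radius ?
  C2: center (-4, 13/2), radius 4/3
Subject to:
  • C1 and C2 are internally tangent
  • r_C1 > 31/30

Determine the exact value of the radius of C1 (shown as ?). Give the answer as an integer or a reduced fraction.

1. [int C1,C2]  r_C1² − (8/3)r_C1 + 55/36 = 0  ⇒  r_C1 = 5/6 or 11/6
2. given r_C1 > 31/30: keep 11/6

11/6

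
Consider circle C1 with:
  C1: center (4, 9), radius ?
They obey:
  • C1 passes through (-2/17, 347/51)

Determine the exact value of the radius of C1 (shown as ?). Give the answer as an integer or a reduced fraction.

1. [C1∋P]  r_C1² − 196/9 = 0  ⇒  r_C1 = 14/3 (r>0 drops 1)

14/3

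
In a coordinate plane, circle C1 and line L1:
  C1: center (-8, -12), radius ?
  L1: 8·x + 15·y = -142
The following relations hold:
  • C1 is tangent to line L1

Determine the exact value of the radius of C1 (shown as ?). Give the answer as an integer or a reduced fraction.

6

1. [C1‖L1]  r_C1² − 36 = 0  ⇒  r_C1 = 6 (r>0 drops 1)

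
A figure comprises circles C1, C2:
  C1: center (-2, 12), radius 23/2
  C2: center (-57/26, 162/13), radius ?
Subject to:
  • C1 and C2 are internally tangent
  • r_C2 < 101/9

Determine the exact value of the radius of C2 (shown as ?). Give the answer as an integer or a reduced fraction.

11

1. [int C1,C2]  r_C2² − 23r_C2 + 132 = 0  ⇒  r_C2 = 11 or 12
2. given r_C2 < 101/9: keep 11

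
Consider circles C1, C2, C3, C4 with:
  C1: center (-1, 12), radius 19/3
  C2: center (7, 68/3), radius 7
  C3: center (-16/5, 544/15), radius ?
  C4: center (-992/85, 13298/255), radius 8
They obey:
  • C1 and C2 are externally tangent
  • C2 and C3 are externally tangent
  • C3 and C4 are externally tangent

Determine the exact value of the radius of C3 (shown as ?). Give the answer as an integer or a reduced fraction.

10

1. [ext C2·C3]  r_C3² + 14r_C3 − 240 = 0  ⇒  r_C3 = 10 (r>0 drops 1)
2. [ext C3·C4]  r_C3² + 16r_C3 − 260 = 0  ⇒  r_C3 = 10 (r>0 drops 1)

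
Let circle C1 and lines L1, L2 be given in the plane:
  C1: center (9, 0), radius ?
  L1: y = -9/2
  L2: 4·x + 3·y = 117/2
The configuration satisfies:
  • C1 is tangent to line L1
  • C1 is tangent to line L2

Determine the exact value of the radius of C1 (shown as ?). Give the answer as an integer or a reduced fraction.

1. [C1‖L1]  r_C1² − 81/4 = 0  ⇒  r_C1 = 9/2 (r>0 drops 1)
2. [C1‖L2]  r_C1² − 81/4 = 0  ⇒  r_C1 = 9/2 (r>0 drops 1)

9/2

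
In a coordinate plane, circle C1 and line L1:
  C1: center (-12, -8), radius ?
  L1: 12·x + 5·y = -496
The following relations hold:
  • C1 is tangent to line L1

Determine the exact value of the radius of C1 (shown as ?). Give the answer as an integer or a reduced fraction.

1. [C1‖L1]  r_C1² − 576 = 0  ⇒  r_C1 = 24 (r>0 drops 1)

24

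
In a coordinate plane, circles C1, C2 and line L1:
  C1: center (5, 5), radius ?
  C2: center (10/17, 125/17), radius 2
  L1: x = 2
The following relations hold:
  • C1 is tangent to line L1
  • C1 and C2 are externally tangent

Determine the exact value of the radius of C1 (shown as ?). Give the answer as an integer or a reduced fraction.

1. [C1‖L1]  r_C1² − 9 = 0  ⇒  r_C1 = 3 (r>0 drops 1)
2. [ext C1·C2]  r_C1² + 4r_C1 − 21 = 0  ⇒  r_C1 = 3 (r>0 drops 1)

3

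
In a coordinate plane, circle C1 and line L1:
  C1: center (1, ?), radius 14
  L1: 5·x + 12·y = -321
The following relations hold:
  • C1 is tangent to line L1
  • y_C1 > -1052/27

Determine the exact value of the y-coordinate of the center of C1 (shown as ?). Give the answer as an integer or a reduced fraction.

-12

1. [C1‖L1]  y_C1² + (163/3)y_C1 + 508 = 0  ⇒  y_C1 = -127/3 or -12
2. given y_C1 > -1052/27: keep -12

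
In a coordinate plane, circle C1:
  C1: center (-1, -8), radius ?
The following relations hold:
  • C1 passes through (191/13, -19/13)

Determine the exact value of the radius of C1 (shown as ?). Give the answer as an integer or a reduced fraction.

1. [C1∋P]  r_C1² − 289 = 0  ⇒  r_C1 = 17 (r>0 drops 1)

17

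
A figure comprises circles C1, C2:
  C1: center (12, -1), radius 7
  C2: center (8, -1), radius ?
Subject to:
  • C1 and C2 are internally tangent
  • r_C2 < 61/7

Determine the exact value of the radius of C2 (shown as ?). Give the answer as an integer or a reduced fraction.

1. [int C1,C2]  r_C2² − 14r_C2 + 33 = 0  ⇒  r_C2 = 3 or 11
2. given r_C2 < 61/7: keep 3

3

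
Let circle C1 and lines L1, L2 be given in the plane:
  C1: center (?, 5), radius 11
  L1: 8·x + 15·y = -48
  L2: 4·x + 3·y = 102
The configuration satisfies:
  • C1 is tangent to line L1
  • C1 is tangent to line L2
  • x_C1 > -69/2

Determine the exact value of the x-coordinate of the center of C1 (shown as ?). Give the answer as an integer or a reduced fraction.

1. [C1‖L1]  x_C1² + (123/4)x_C1 − 310 = 0  ⇒  x_C1 = -155/4 or 8
2. [C1‖L2]  x_C1² − (87/2)x_C1 + 284 = 0  ⇒  x_C1 = 8 or 71/2

8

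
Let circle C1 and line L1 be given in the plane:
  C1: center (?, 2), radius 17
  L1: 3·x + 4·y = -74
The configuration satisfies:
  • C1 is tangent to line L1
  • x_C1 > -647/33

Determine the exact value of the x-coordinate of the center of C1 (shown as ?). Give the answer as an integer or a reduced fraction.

1

1. [C1‖L1]  x_C1² + (164/3)x_C1 − 167/3 = 0  ⇒  x_C1 = -167/3 or 1
2. given x_C1 > -647/33: keep 1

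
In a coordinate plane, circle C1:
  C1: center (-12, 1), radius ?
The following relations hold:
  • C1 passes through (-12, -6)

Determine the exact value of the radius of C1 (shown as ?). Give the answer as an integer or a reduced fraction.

7

1. [C1∋P]  r_C1² − 49 = 0  ⇒  r_C1 = 7 (r>0 drops 1)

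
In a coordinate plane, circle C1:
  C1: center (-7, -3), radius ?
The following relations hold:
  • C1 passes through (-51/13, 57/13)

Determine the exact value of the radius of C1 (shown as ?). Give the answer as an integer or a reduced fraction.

8

1. [C1∋P]  r_C1² − 64 = 0  ⇒  r_C1 = 8 (r>0 drops 1)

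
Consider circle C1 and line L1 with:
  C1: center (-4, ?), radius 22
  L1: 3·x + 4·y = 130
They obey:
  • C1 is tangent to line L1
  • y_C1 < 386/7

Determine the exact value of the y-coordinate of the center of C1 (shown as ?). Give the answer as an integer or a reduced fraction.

8

1. [C1‖L1]  y_C1² − 71y_C1 + 504 = 0  ⇒  y_C1 = 8 or 63
2. given y_C1 < 386/7: keep 8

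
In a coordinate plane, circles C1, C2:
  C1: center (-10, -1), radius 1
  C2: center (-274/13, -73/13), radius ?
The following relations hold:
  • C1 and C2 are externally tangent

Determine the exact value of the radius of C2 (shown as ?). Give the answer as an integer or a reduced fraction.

11

1. [ext C1·C2]  r_C2² + 2r_C2 − 143 = 0  ⇒  r_C2 = 11 (r>0 drops 1)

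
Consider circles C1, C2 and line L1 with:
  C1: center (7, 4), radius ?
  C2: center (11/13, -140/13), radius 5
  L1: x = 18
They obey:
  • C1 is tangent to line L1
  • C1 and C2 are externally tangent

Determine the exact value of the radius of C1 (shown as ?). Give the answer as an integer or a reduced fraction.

1. [C1‖L1]  r_C1² − 121 = 0  ⇒  r_C1 = 11 (r>0 drops 1)
2. [ext C1·C2]  r_C1² + 10r_C1 − 231 = 0  ⇒  r_C1 = 11 (r>0 drops 1)

11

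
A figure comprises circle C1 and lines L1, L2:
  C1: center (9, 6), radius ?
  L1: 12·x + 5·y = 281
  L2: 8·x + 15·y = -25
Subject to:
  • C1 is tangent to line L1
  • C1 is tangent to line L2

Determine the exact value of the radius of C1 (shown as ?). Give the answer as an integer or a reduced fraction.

11

1. [C1‖L1]  r_C1² − 121 = 0  ⇒  r_C1 = 11 (r>0 drops 1)
2. [C1‖L2]  r_C1² − 121 = 0  ⇒  r_C1 = 11 (r>0 drops 1)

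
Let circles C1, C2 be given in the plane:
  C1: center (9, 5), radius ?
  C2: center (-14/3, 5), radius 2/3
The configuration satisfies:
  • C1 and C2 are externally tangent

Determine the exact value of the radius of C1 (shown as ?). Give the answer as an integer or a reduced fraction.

1. [ext C1·C2]  r_C1² + (4/3)r_C1 − 559/3 = 0  ⇒  r_C1 = 13 (r>0 drops 1)

13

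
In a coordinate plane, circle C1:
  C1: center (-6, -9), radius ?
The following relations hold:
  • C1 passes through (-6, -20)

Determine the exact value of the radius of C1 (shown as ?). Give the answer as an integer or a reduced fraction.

11

1. [C1∋P]  r_C1² − 121 = 0  ⇒  r_C1 = 11 (r>0 drops 1)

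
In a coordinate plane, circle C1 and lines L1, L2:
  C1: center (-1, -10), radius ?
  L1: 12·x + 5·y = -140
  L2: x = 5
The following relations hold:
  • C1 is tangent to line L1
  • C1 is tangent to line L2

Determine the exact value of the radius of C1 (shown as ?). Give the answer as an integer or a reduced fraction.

6

1. [C1‖L1]  r_C1² − 36 = 0  ⇒  r_C1 = 6 (r>0 drops 1)
2. [C1‖L2]  r_C1² − 36 = 0  ⇒  r_C1 = 6 (r>0 drops 1)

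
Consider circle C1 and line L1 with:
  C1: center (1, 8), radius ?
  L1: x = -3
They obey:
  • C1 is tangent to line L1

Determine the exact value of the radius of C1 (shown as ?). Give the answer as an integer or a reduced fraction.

4

1. [C1‖L1]  r_C1² − 16 = 0  ⇒  r_C1 = 4 (r>0 drops 1)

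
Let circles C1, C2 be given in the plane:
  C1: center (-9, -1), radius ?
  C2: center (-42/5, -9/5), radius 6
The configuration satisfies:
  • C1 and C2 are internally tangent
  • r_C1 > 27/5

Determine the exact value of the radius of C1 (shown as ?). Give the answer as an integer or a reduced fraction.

1. [int C1,C2]  r_C1² − 12r_C1 + 35 = 0  ⇒  r_C1 = 5 or 7
2. given r_C1 > 27/5: keep 7

7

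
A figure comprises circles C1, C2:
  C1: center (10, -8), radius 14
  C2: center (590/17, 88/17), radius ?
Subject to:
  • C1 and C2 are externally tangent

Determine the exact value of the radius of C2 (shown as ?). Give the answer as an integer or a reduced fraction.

1. [ext C1·C2]  r_C2² + 28r_C2 − 588 = 0  ⇒  r_C2 = 14 (r>0 drops 1)

14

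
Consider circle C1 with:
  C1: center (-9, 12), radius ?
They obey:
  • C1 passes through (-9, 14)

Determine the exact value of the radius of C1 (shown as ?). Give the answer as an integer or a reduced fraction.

1. [C1∋P]  r_C1² − 4 = 0  ⇒  r_C1 = 2 (r>0 drops 1)

2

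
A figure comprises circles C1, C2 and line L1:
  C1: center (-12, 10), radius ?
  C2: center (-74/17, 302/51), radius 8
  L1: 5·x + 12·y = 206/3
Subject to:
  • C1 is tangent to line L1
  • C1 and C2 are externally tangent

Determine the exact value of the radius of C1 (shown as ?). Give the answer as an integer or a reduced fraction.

1. [C1‖L1]  r_C1² − 4/9 = 0  ⇒  r_C1 = 2/3 (r>0 drops 1)
2. [ext C1·C2]  r_C1² + 16r_C1 − 100/9 = 0  ⇒  r_C1 = 2/3 (r>0 drops 1)

2/3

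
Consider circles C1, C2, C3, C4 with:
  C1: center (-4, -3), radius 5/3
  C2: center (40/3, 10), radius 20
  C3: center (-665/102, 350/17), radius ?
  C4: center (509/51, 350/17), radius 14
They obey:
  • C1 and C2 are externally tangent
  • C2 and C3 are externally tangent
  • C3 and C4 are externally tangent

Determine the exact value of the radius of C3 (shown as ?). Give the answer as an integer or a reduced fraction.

5/2

1. [ext C2·C3]  r_C3² + 40r_C3 − 425/4 = 0  ⇒  r_C3 = 5/2 (r>0 drops 1)
2. [ext C3·C4]  r_C3² + 28r_C3 − 305/4 = 0  ⇒  r_C3 = 5/2 (r>0 drops 1)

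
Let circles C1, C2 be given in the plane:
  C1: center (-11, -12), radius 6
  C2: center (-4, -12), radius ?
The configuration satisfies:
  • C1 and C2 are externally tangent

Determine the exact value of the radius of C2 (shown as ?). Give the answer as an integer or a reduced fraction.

1

1. [ext C1·C2]  r_C2² + 12r_C2 − 13 = 0  ⇒  r_C2 = 1 (r>0 drops 1)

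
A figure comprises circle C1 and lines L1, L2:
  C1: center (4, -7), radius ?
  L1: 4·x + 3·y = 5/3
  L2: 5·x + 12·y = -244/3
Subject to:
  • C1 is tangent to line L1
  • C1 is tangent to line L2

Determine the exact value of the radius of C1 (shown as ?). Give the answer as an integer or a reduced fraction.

1. [C1‖L1]  r_C1² − 16/9 = 0  ⇒  r_C1 = 4/3 (r>0 drops 1)
2. [C1‖L2]  r_C1² − 16/9 = 0  ⇒  r_C1 = 4/3 (r>0 drops 1)

4/3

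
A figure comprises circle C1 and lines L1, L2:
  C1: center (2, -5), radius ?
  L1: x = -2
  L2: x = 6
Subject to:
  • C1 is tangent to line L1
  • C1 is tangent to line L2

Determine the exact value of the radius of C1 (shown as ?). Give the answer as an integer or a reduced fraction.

1. [C1‖L1]  r_C1² − 16 = 0  ⇒  r_C1 = 4 (r>0 drops 1)
2. [C1‖L2]  r_C1² − 16 = 0  ⇒  r_C1 = 4 (r>0 drops 1)

4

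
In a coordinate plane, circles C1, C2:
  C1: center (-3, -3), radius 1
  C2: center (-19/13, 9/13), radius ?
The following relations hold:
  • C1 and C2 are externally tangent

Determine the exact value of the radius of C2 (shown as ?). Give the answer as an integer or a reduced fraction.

3

1. [ext C1·C2]  r_C2² + 2r_C2 − 15 = 0  ⇒  r_C2 = 3 (r>0 drops 1)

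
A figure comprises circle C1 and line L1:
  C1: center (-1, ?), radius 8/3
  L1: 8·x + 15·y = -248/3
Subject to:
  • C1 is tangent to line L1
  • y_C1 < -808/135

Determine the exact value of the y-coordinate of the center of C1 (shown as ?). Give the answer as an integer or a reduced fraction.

1. [C1‖L1]  y_C1² + (448/45)y_C1 + 704/45 = 0  ⇒  y_C1 = -8 or -88/45
2. given y_C1 < -808/135: keep -8

-8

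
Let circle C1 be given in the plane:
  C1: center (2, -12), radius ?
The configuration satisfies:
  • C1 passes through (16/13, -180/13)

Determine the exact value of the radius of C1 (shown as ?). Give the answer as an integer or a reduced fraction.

1. [C1∋P]  r_C1² − 4 = 0  ⇒  r_C1 = 2 (r>0 drops 1)

2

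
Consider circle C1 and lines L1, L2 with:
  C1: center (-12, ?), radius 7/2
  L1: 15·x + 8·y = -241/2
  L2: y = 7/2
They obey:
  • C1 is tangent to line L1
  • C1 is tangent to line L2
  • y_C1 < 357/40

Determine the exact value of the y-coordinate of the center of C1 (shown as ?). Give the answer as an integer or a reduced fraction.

1. [C1‖L1]  y_C1² − (119/8)y_C1 = 0  ⇒  y_C1 = 0 or 119/8
2. [C1‖L2]  y_C1² − 7y_C1 = 0  ⇒  y_C1 = 0 or 7

0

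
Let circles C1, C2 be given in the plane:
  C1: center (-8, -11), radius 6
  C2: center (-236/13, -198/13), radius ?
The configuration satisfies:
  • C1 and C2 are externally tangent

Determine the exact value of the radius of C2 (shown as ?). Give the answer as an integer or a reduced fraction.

5

1. [ext C1·C2]  r_C2² + 12r_C2 − 85 = 0  ⇒  r_C2 = 5 (r>0 drops 1)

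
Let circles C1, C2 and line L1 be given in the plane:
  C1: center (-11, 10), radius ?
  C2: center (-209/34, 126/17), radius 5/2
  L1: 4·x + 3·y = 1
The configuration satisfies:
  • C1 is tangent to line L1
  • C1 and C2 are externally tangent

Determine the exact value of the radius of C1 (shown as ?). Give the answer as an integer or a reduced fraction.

1. [C1‖L1]  r_C1² − 9 = 0  ⇒  r_C1 = 3 (r>0 drops 1)
2. [ext C1·C2]  r_C1² + 5r_C1 − 24 = 0  ⇒  r_C1 = 3 (r>0 drops 1)

3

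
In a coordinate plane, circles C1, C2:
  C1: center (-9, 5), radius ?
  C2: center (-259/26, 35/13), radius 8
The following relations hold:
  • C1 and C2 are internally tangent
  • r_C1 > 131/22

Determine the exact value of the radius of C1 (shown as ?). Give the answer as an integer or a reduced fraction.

1. [int C1,C2]  r_C1² − 16r_C1 + 231/4 = 0  ⇒  r_C1 = 11/2 or 21/2
2. given r_C1 > 131/22: keep 21/2

21/2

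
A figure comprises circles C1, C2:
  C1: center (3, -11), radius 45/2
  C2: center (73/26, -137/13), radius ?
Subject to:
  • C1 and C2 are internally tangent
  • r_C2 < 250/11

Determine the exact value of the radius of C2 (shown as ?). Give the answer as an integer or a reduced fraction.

1. [int C1,C2]  r_C2² − 45r_C2 + 506 = 0  ⇒  r_C2 = 22 or 23
2. given r_C2 < 250/11: keep 22

22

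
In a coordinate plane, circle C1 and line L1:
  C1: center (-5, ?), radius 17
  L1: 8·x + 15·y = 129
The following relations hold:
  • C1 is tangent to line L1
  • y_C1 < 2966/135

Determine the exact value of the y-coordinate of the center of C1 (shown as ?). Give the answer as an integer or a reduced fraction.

-8

1. [C1‖L1]  y_C1² − (338/15)y_C1 − 3664/15 = 0  ⇒  y_C1 = -8 or 458/15
2. given y_C1 < 2966/135: keep -8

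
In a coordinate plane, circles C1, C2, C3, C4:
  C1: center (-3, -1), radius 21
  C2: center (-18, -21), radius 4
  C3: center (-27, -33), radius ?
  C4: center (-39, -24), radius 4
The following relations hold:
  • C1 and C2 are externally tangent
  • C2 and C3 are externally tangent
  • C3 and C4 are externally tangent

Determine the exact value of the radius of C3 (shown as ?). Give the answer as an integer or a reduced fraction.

11

1. [ext C2·C3]  r_C3² + 8r_C3 − 209 = 0  ⇒  r_C3 = 11 (r>0 drops 1)
2. [ext C3·C4]  r_C3² + 8r_C3 − 209 = 0  ⇒  r_C3 = 11 (r>0 drops 1)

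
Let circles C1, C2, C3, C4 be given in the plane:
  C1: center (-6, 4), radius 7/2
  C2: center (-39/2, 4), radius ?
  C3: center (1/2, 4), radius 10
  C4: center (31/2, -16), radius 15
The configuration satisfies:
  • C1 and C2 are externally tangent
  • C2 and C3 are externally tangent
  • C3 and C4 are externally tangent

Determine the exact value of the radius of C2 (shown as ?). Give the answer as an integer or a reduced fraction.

1. [ext C1·C2]  r_C2² + 7r_C2 − 170 = 0  ⇒  r_C2 = 10 (r>0 drops 1)
2. [ext C2·C3]  r_C2² + 20r_C2 − 300 = 0  ⇒  r_C2 = 10 (r>0 drops 1)

10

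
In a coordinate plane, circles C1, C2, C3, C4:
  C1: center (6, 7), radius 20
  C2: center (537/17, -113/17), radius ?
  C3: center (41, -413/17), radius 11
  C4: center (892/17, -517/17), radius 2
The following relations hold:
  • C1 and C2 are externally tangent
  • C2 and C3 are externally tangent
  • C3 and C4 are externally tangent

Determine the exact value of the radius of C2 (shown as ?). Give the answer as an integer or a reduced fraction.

9

1. [ext C1·C2]  r_C2² + 40r_C2 − 441 = 0  ⇒  r_C2 = 9 (r>0 drops 1)
2. [ext C2·C3]  r_C2² + 22r_C2 − 279 = 0  ⇒  r_C2 = 9 (r>0 drops 1)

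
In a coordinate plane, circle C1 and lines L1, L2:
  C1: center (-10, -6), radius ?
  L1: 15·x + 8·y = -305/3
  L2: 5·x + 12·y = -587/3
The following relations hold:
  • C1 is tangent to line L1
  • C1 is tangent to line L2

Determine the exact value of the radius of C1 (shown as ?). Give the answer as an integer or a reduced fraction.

1. [C1‖L1]  r_C1² − 289/9 = 0  ⇒  r_C1 = 17/3 (r>0 drops 1)
2. [C1‖L2]  r_C1² − 289/9 = 0  ⇒  r_C1 = 17/3 (r>0 drops 1)

17/3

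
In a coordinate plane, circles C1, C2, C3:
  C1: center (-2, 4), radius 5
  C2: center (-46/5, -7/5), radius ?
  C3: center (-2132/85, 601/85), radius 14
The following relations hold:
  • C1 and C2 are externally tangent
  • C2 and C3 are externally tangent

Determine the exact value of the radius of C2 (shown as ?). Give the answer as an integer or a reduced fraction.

4

1. [ext C1·C2]  r_C2² + 10r_C2 − 56 = 0  ⇒  r_C2 = 4 (r>0 drops 1)
2. [ext C2·C3]  r_C2² + 28r_C2 − 128 = 0  ⇒  r_C2 = 4 (r>0 drops 1)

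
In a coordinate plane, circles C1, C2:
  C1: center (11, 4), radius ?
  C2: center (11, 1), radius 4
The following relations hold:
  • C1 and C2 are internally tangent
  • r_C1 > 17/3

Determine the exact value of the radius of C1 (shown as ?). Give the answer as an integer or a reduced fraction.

7

1. [int C1,C2]  r_C1² − 8r_C1 + 7 = 0  ⇒  r_C1 = 1 or 7
2. given r_C1 > 17/3: keep 7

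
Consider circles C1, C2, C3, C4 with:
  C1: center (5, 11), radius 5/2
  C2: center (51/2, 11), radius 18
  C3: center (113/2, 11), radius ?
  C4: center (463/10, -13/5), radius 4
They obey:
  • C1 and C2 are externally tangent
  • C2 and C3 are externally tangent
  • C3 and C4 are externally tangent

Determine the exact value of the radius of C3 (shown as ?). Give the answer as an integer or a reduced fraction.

13

1. [ext C2·C3]  r_C3² + 36r_C3 − 637 = 0  ⇒  r_C3 = 13 (r>0 drops 1)
2. [ext C3·C4]  r_C3² + 8r_C3 − 273 = 0  ⇒  r_C3 = 13 (r>0 drops 1)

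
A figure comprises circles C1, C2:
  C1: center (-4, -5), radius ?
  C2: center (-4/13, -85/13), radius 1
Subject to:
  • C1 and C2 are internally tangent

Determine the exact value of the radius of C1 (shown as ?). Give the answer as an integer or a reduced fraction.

5

1. [int C1,C2]  r_C1² − 2r_C1 − 15 = 0  ⇒  r_C1 = 5 (r>0 drops 1)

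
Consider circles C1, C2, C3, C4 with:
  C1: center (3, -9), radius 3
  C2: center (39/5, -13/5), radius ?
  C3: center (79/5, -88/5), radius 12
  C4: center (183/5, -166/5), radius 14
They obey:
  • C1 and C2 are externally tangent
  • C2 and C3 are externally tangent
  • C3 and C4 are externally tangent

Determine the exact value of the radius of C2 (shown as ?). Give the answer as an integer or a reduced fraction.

1. [ext C1·C2]  r_C2² + 6r_C2 − 55 = 0  ⇒  r_C2 = 5 (r>0 drops 1)
2. [ext C2·C3]  r_C2² + 24r_C2 − 145 = 0  ⇒  r_C2 = 5 (r>0 drops 1)

5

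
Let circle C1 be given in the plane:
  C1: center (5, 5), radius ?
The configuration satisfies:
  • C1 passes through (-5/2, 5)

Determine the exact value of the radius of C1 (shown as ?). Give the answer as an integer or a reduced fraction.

1. [C1∋P]  r_C1² − 225/4 = 0  ⇒  r_C1 = 15/2 (r>0 drops 1)

15/2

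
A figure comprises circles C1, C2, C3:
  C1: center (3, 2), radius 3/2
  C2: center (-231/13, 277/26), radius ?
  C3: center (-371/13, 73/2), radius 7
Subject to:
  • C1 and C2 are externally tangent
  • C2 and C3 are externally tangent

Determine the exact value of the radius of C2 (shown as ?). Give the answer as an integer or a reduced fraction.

1. [ext C1·C2]  r_C2² + 3r_C2 − 504 = 0  ⇒  r_C2 = 21 (r>0 drops 1)
2. [ext C2·C3]  r_C2² + 14r_C2 − 735 = 0  ⇒  r_C2 = 21 (r>0 drops 1)

21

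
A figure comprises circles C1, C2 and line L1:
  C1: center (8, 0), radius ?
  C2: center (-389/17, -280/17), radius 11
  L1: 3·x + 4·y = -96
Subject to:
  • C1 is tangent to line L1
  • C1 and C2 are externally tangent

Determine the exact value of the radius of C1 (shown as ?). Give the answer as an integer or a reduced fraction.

24

1. [C1‖L1]  r_C1² − 576 = 0  ⇒  r_C1 = 24 (r>0 drops 1)
2. [ext C1·C2]  r_C1² + 22r_C1 − 1104 = 0  ⇒  r_C1 = 24 (r>0 drops 1)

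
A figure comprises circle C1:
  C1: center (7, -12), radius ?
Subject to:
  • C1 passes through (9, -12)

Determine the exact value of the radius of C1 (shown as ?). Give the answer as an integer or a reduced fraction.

2

1. [C1∋P]  r_C1² − 4 = 0  ⇒  r_C1 = 2 (r>0 drops 1)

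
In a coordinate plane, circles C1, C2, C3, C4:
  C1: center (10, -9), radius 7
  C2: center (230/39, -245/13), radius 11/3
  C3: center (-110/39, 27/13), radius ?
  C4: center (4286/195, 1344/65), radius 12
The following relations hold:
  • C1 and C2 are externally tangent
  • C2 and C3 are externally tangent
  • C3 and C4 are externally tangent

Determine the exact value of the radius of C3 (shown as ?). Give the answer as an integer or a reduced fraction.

1. [ext C2·C3]  r_C3² + (22/3)r_C3 − 1501/3 = 0  ⇒  r_C3 = 19 (r>0 drops 1)
2. [ext C3·C4]  r_C3² + 24r_C3 − 817 = 0  ⇒  r_C3 = 19 (r>0 drops 1)

19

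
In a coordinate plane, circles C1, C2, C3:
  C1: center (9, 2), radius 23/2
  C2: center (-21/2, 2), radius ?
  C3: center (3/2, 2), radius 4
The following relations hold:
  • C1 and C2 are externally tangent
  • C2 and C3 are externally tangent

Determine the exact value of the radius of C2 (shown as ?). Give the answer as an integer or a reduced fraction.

1. [ext C1·C2]  r_C2² + 23r_C2 − 248 = 0  ⇒  r_C2 = 8 (r>0 drops 1)
2. [ext C2·C3]  r_C2² + 8r_C2 − 128 = 0  ⇒  r_C2 = 8 (r>0 drops 1)

8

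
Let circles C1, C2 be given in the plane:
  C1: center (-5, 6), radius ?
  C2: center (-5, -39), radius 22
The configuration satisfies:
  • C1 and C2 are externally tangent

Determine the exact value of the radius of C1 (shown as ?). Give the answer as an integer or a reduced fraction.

1. [ext C1·C2]  r_C1² + 44r_C1 − 1541 = 0  ⇒  r_C1 = 23 (r>0 drops 1)

23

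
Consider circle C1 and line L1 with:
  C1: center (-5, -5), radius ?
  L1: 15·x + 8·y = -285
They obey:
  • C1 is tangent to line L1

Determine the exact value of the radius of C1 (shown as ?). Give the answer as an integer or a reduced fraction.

1. [C1‖L1]  r_C1² − 100 = 0  ⇒  r_C1 = 10 (r>0 drops 1)

10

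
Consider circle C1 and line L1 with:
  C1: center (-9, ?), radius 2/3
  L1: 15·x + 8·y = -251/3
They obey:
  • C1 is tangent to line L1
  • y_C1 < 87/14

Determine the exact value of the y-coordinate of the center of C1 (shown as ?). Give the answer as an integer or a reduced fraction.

1. [C1‖L1]  y_C1² − (77/6)y_C1 + 235/6 = 0  ⇒  y_C1 = 5 or 47/6
2. given y_C1 < 87/14: keep 5

5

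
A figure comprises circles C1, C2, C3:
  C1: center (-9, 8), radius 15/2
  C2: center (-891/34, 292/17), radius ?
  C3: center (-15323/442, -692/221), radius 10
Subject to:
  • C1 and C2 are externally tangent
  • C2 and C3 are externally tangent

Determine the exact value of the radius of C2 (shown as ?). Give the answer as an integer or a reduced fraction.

1. [ext C1·C2]  r_C2² + 15r_C2 − 324 = 0  ⇒  r_C2 = 12 (r>0 drops 1)
2. [ext C2·C3]  r_C2² + 20r_C2 − 384 = 0  ⇒  r_C2 = 12 (r>0 drops 1)

12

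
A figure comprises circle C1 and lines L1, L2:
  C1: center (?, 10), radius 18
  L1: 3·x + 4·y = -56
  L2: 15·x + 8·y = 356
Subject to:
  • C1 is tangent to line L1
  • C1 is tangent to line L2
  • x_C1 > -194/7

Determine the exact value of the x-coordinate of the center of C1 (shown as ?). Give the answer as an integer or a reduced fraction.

-2

1. [C1‖L1]  x_C1² + 64x_C1 + 124 = 0  ⇒  x_C1 = -62 or -2
2. [C1‖L2]  x_C1² − (184/5)x_C1 − 388/5 = 0  ⇒  x_C1 = -2 or 194/5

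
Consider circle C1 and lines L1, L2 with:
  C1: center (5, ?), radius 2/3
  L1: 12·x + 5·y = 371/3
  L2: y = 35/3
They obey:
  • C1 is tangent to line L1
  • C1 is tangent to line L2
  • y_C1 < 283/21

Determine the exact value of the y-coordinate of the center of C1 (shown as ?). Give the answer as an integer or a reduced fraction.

1. [C1‖L1]  y_C1² − (382/15)y_C1 + 2387/15 = 0  ⇒  y_C1 = 11 or 217/15
2. [C1‖L2]  y_C1² − (70/3)y_C1 + 407/3 = 0  ⇒  y_C1 = 11 or 37/3

11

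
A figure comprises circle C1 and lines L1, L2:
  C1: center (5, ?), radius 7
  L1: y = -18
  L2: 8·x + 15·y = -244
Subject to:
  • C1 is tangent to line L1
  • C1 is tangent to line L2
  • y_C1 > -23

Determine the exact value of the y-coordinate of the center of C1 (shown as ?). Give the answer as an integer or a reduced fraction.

1. [C1‖L1]  y_C1² + 36y_C1 + 275 = 0  ⇒  y_C1 = -25 or -11
2. [C1‖L2]  y_C1² + (568/15)y_C1 + 4433/15 = 0  ⇒  y_C1 = -403/15 or -11

-11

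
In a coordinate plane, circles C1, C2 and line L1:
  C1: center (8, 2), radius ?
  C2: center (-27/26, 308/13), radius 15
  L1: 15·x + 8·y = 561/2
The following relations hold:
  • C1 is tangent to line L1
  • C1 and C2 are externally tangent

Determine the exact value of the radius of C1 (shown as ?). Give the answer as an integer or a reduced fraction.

17/2

1. [C1‖L1]  r_C1² − 289/4 = 0  ⇒  r_C1 = 17/2 (r>0 drops 1)
2. [ext C1·C2]  r_C1² + 30r_C1 − 1309/4 = 0  ⇒  r_C1 = 17/2 (r>0 drops 1)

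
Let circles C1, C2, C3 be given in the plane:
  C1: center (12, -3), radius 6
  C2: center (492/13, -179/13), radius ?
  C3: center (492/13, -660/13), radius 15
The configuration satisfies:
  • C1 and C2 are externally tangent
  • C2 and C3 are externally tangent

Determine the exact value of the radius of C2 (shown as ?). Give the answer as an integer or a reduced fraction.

1. [ext C1·C2]  r_C2² + 12r_C2 − 748 = 0  ⇒  r_C2 = 22 (r>0 drops 1)
2. [ext C2·C3]  r_C2² + 30r_C2 − 1144 = 0  ⇒  r_C2 = 22 (r>0 drops 1)

22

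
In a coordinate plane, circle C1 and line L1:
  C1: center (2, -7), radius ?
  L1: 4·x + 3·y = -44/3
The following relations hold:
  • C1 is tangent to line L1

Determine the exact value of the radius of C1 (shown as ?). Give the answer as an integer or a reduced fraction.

1. [C1‖L1]  r_C1² − 1/9 = 0  ⇒  r_C1 = 1/3 (r>0 drops 1)

1/3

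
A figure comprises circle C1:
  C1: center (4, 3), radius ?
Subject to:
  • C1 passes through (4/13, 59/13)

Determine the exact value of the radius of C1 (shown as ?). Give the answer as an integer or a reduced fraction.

4

1. [C1∋P]  r_C1² − 16 = 0  ⇒  r_C1 = 4 (r>0 drops 1)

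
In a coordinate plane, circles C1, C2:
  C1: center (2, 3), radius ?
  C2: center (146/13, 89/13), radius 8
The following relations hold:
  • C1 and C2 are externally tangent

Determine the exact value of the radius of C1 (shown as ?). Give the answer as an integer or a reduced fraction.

2

1. [ext C1·C2]  r_C1² + 16r_C1 − 36 = 0  ⇒  r_C1 = 2 (r>0 drops 1)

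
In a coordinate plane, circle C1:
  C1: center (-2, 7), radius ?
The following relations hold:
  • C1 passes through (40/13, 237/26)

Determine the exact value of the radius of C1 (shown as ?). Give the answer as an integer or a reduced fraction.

11/2

1. [C1∋P]  r_C1² − 121/4 = 0  ⇒  r_C1 = 11/2 (r>0 drops 1)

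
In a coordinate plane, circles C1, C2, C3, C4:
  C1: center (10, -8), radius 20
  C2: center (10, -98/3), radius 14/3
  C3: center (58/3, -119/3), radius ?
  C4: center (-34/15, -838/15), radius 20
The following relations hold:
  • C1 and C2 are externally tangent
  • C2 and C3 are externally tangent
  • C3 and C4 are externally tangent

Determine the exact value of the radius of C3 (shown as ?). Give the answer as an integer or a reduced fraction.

1. [ext C2·C3]  r_C3² + (28/3)r_C3 − 343/3 = 0  ⇒  r_C3 = 7 (r>0 drops 1)
2. [ext C3·C4]  r_C3² + 40r_C3 − 329 = 0  ⇒  r_C3 = 7 (r>0 drops 1)

7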